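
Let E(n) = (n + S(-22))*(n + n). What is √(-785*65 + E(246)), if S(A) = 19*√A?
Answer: √(70007 + 9348*I*√22) ≈ 276.23 + 79.364*I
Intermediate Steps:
E(n) = 2*n*(n + 19*I*√22) (E(n) = (n + 19*√(-22))*(n + n) = (n + 19*(I*√22))*(2*n) = (n + 19*I*√22)*(2*n) = 2*n*(n + 19*I*√22))
√(-785*65 + E(246)) = √(-785*65 + 2*246*(246 + 19*I*√22)) = √(-51025 + (121032 + 9348*I*√22)) = √(70007 + 9348*I*√22)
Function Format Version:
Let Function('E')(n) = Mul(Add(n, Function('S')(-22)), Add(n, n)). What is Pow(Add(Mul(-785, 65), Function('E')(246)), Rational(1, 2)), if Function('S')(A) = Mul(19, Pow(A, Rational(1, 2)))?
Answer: Pow(Add(70007, Mul(9348, I, Pow(22, Rational(1, 2)))), Rational(1, 2)) ≈ Add(276.23, Mul(79.364, I))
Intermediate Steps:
Function('E')(n) = Mul(2, n, Add(n, Mul(19, I, Pow(22, Rational(1, 2))))) (Function('E')(n) = Mul(Add(n, Mul(19, Pow(-22, Rational(1, 2)))), Add(n, n)) = Mul(Add(n, Mul(19, Mul(I, Pow(22, Rational(1, 2))))), Mul(2, n)) = Mul(Add(n, Mul(19, I, Pow(22, Rational(1, 2)))), Mul(2, n)) = Mul(2, n, Add(n, Mul(19, I, Pow(22, Rational(1, 2))))))
Pow(Add(Mul(-785, 65), Function('E')(246)), Rational(1, 2)) = Pow(Add(Mul(-785, 65), Mul(2, 246, Add(246, Mul(19, I, Pow(22, Rational(1, 2)))))), Rational(1, 2)) = Pow(Add(-51025, Add(121032, Mul(9348, I, Pow(22, Rational(1, 2))))), Rational(1, 2)) = Pow(Add(70007, Mul(9348, I, Pow(22, Rational(1, 2)))), Rational(1, 2))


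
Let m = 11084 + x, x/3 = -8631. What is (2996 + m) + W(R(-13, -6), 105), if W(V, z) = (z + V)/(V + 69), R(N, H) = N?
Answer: -165359/14 ≈ -11811.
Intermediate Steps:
x = -25893 (x = 3*(-8631) = -25893)
m = -14809 (m = 11084 - 25893 = -14809)
W(V, z) = (V + z)/(69 + V)
(2996 + m) + W(R(-13, -6), 105) = (2996 - 14809) + (-13 + 105)/(69 - 13) = -11813 + 92/56 = -11813 + (1/56)*92 = -11813 + 23/14 = -165359/14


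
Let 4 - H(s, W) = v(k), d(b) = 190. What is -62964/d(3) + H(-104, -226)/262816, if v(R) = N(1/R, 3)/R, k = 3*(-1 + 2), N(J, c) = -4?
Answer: -1551369901/4681410 ≈ -331.39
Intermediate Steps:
k = 3 (k = 3*1 = 3)
v(R) = -4/R
H(s, W) = 16/3 (H(s, W) = 4 - (-4)/3 = 4 - 1*(-4/3) = 4 + 4/3 = 16/3)
-62964/d(3) + H(-104, -226)/262816 = -62964/190 + (16/3)/262816 = -62964*1/190 + (16/3)*(1/262816) = -31482/95 + 1/49278 = -1551369901/4681410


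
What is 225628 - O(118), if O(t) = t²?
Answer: 211704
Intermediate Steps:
225628 - O(118) = 225628 - 1*118² = 225628 - 1*13924 = 225628 - 13924 = 211704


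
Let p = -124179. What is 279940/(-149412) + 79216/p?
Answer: -1294402507/515384243 ≈ -2.5115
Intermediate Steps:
279940/(-149412) + 79216/p = 279940/(-149412) + 79216/(-124179) = 279940*(-1/149412) + 79216*(-1/124179) = -69985/37353 - 79216/124179 = -1294402507/515384243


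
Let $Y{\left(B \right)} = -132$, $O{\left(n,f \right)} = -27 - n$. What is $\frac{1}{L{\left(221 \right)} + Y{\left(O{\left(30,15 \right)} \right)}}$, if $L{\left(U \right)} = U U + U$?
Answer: $\frac{1}{48930} \approx 2.0437 \cdot 10^{-5}$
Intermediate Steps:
$L{\left(U \right)} = U + U^{2}$ ($L{\left(U \right)} = U^{2} + U = U + U^{2}$)
$\frac{1}{L{\left(221 \right)} + Y{\left(O{\left(30,15 \right)} \right)}} = \frac{1}{221 \left(1 + 221\right) - 132} = \frac{1}{221 \cdot 222 - 132} = \frac{1}{49062 - 132} = \frac{1}{48930}$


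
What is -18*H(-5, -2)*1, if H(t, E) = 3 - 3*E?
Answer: -162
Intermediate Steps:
-18*H(-5, -2)*1 = -18*(3 - 3*(-2))*1 = -18*(3 + 6)*1 = -18*9*1 = -162*1 = -162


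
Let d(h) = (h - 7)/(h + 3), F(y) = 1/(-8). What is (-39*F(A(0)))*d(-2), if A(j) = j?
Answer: -351/8 ≈ -43.875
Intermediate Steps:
F(y) = -1/8
d(h) = (-7 + h)/(3 + h)
(-39*F(A(0)))*d(-2) = (-39*(-1/8))*((-7 - 2)/(3 - 2)) = 39*(-9/1)/8 = 39*(1*(-9))/8 = (39/8)*(-9) = -351/8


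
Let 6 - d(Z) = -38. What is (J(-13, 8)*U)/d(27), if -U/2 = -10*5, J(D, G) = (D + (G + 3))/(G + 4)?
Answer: -25/66 ≈ -0.37879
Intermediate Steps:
J(D, G) = (3 + D + G)/(4 + G) (J(D, G) = (D + (3 + G))/(4 + G) = (3 + D + G)/(4 + G))
d(Z) = 44 (d(Z) = 6 - 1*(-38) = 6 + 38 = 44)
U = 100 (U = -(-20)*5 = -2*(-50) = 100)
(J(-13, 8)*U)/d(27) = (((3 - 13 + 8)/(4 + 8))*100)/44 = ((-2/12)*100)*(1/44) = (((1/12)*(-2))*100)*(1/44) = -⅙*100*(1/44) = -50/3*1/44 = -25/66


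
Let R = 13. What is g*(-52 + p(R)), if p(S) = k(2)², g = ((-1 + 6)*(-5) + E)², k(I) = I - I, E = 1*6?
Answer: -18772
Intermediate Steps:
E = 6
k(I) = 0
g = 361 (g = ((-1 + 6)*(-5) + 6)² = (5*(-5) + 6)² = (-25 + 6)² = (-19)² = 361)
p(S) = 0 (p(S) = 0² = 0)
g*(-52 + p(R)) = 361*(-52 + 0) = 361*(-52) = -18772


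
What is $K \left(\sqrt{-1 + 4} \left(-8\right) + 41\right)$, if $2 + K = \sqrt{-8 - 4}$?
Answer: $-82 - 48 i + \sqrt{3} \left(16 + 82 i\right) \approx -54.287 + 94.028 i$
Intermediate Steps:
$K = -2 + 2 i \sqrt{3}$ ($K = -2 + \sqrt{-8 - 4} = -2 + \sqrt{-12} = -2 + 2 i \sqrt{3} \approx -2.0 + 3.4641 i$)
$K \left(\sqrt{-1 + 4} \left(-8\right) + 41\right) = \left(-2 + 2 i \sqrt{3}\right) \left(\sqrt{-1 + 4} \left(-8\right) + 41\right) = \left(-2 + 2 i \sqrt{3}\right) \left(\sqrt{3} \left(-8\right) + 41\right) = \left(-2 + 2 i \sqrt{3}\right) \left(- 8 \sqrt{3} + 41\right) = \left(-2 + 2 i \sqrt{3}\right) \left(41 - 8 \sqrt{3}\right)$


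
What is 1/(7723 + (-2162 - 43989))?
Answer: -1/38428 ≈ -2.6023e-5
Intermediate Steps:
1/(7723 + (-2162 - 43989)) = 1/(7723 - 46151) = 1/(-38428) = -1/38428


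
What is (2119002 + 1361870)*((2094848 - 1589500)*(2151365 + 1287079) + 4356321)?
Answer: 6048415939233854376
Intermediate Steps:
(2119002 + 1361870)*((2094848 - 1589500)*(2151365 + 1287079) + 4356321) = 3480872*(505348*3438444 + 4356321) = 3480872*(1737610798512 + 4356321) = 3480872*1737615154833 = 6048415939233854376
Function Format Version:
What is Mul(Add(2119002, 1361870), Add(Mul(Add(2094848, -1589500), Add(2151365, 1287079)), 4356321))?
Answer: 6048415939233854376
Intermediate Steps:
Mul(Add(2119002, 1361870), Add(Mul(Add(2094848, -1589500), Add(2151365, 1287079)), 4356321)) = Mul(3480872, Add(Mul(505348, 3438444), 4356321)) = Mul(3480872, Add(1737610798512, 4356321)) = Mul(3480872, 1737615154833) = 6048415939233854376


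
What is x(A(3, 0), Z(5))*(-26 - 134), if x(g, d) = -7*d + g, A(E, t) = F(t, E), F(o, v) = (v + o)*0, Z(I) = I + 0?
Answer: 5600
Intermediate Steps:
Z(I) = I
F(o, v) = 0 (F(o, v) = (o + v)*0 = 0)
A(E, t) = 0
x(g, d) = g - 7*d
x(A(3, 0), Z(5))*(-26 - 134) = (0 - 7*5)*(-26 - 134) = (0 - 35)*(-160) = -35*(-160) = 5600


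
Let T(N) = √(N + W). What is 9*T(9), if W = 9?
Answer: 27*√2 ≈ 38.184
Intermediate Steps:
T(N) = √(9 + N) (T(N) = √(N + 9) = √(9 + N))
9*T(9) = 9*√(9 + 9) = 9*√18 = 9*(3*√2) = 27*√2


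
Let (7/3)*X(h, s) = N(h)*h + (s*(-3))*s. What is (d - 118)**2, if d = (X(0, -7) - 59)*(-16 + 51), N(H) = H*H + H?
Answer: 19254544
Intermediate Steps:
N(H) = H + H**2 (N(H) = H**2 + H = H + H**2)
X(h, s) = -9*s**2/7 + 3*h**2*(1 + h)/7 (X(h, s) = 3*((h*(1 + h))*h + (s*(-3))*s)/7 = 3*(h**2*(1 + h) + (-3*s)*s)/7 = 3*(h**2*(1 + h) - 3*s**2)/7 = 3*(-3*s**2 + h**2*(1 + h))/7 = -9*s**2/7 + 3*h**2*(1 + h)/7)
d = -4270 (d = ((-9/7*(-7)**2 + (3/7)*0**2*(1 + 0)) - 59)*(-16 + 51) = ((-9/7*49 + (3/7)*0*1) - 59)*35 = ((-63 + 0) - 59)*35 = (-63 - 59)*35 = -122*35 = -4270)
(d - 118)**2 = (-4270 - 118)**2 = (-4388)**2 = 19254544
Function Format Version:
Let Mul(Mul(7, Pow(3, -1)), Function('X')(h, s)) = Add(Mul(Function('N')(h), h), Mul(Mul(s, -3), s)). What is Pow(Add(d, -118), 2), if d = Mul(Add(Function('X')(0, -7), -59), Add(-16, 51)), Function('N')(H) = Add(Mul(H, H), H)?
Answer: 19254544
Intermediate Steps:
Function('N')(H) = Add(H, Pow(H, 2)) (Function('N')(H) = Add(Pow(H, 2), H) = Add(H, Pow(H, 2)))
Function('X')(h, s) = Add(Mul(Rational(-9, 7), Pow(s, 2)), Mul(Rational(3, 7), Pow(h, 2), Add(1, h))) (Function('X')(h, s) = Mul(Rational(3, 7), Add(Mul(Mul(h, Add(1, h)), h), Mul(Mul(s, -3), s))) = Mul(Rational(3, 7), Add(Mul(Pow(h, 2), Add(1, h)), Mul(Mul(-3, s), s))) = Mul(Rational(3, 7), Add(Mul(Pow(h, 2), Add(1, h)), Mul(-3, Pow(s, 2)))) = Mul(Rational(3, 7), Add(Mul(-3, Pow(s, 2)), Mul(Pow(h, 2), Add(1, h)))) = Add(Mul(Rational(-9, 7), Pow(s, 2)), Mul(Rational(3, 7), Pow(h, 2), Add(1, h))))
d = -4270 (d = Mul(Add(Add(Mul(Rational(-9, 7), Pow(-7, 2)), Mul(Rational(3, 7), Pow(0, 2), Add(1, 0))), -59), Add(-16, 51)) = Mul(Add(Add(Mul(Rational(-9, 7), 49), Mul(Rational(3, 7), 0, 1)), -59), 35) = Mul(Add(Add(-63, 0), -59), 35) = Mul(Add(-63, -59), 35) = Mul(-122, 35) = -4270)
Pow(Add(d, -118), 2) = Pow(Add(-4270, -118), 2) = Pow(-4388, 2) = 19254544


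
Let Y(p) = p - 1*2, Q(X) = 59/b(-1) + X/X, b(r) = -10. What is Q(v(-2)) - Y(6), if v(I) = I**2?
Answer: -89/10 ≈ -8.9000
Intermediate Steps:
Q(X) = -49/10 (Q(X) = 59/(-10) + X/X = 59*(-1/10) + 1 = -59/10 + 1 = -49/10)
Y(p) = -2 + p (Y(p) = p - 2 = -2 + p)
Q(v(-2)) - Y(6) = -49/10 - (-2 + 6) = -49/10 - 1*4 = -49/10 - 4 = -89/10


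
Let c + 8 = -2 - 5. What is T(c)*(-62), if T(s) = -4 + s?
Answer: 1178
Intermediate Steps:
c = -15 (c = -8 + (-2 - 5) = -8 - 7 = -15)
T(c)*(-62) = (-4 - 15)*(-62) = -19*(-62) = 1178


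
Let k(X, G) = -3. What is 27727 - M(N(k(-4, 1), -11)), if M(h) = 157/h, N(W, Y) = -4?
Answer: 111065/4 ≈ 27766.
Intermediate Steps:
27727 - M(N(k(-4, 1), -11)) = 27727 - 157/(-4) = 27727 - 157*(-1)/4 = 27727 - 1*(-157/4) = 27727 + 157/4 = 111065/4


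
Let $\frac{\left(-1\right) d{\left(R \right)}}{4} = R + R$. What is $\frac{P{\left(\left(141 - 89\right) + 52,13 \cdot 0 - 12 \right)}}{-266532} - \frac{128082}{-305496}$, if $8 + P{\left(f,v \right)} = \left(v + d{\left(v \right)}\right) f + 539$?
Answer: $\frac{108704584}{282723819} \approx 0.38449$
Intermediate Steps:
$d{\left(R \right)} = - 8 R$ ($d{\left(R \right)} = - 4 \left(R + R\right) = - 4 \cdot 2 R = - 8 R$)
$P{\left(f,v \right)} = 531 - 7 f v$ ($P{\left(f,v \right)} = -8 + \left(\left(v - 8 v\right) f + 539\right) = -8 + \left(- 7 v f + 539\right) = -8 - \left(-539 + 7 f v\right) = 531 - 7 f v$)
$\frac{P{\left(\left(141 - 89\right) + 52,13 \cdot 0 - 12 \right)}}{-266532} - \frac{128082}{-305496} = \frac{531 - 7 \left(\left(141 - 89\right) + 52\right) \left(13 \cdot 0 - 12\right)}{-266532} - \frac{128082}{-305496} = \left(531 - 7 \left(52 + 52\right) \left(0 - 12\right)\right) \left(- \frac{1}{266532}\right) - - \frac{21347}{50916} = \left(531 - 728 \left(-12\right)\right) \left(- \frac{1}{266532}\right) + \frac{21347}{50916} = \left(531 + 8736\right) \left(- \frac{1}{266532}\right) + \frac{21347}{50916} = 9267 \left(- \frac{1}{266532}\right) + \frac{21347}{50916} = - \frac{3089}{88844} + \frac{21347}{50916} = \frac{108704584}{282723819}$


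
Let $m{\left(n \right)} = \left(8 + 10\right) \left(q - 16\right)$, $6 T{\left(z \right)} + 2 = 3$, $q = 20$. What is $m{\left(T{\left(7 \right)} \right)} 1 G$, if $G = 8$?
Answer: $576$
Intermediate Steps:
$T{\left(z \right)} = \frac{1}{6}$ ($T{\left(z \right)} = - \frac{1}{3} + \frac{1}{6} \cdot 3 = - \frac{1}{3} + \frac{1}{2} = \frac{1}{6}$)
$m{\left(n \right)} = 72$ ($m{\left(n \right)} = \left(8 + 10\right) \left(20 - 16\right) = 18 \cdot 4 = 72$)
$m{\left(T{\left(7 \right)} \right)} 1 G = 72 \cdot 1 \cdot 8 = 72 \cdot 8 = 576$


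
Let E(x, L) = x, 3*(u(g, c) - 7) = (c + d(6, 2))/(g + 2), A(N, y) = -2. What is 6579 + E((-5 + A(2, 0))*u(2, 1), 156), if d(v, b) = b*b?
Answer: 78325/12 ≈ 6527.1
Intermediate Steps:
d(v, b) = b²
u(g, c) = 7 + (4 + c)/(3*(2 + g)) (u(g, c) = 7 + ((c + 2²)/(g + 2))/3 = 7 + ((c + 4)/(2 + g))/3 = 7 + ((4 + c)/(2 + g))/3 = 7 + (4 + c)/(3*(2 + g)))
6579 + E((-5 + A(2, 0))*u(2, 1), 156) = 6579 + (-5 - 2)*((46 + 1 + 21*2)/(3*(2 + 2))) = 6579 - 7*(46 + 1 + 42)/(3*4) = 6579 - 7*89/(3*4) = 6579 - 7*89/12 = 6579 - 623/12 = 78325/12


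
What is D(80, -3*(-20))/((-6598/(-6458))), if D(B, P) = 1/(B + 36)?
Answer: 3229/382684 ≈ 0.0084378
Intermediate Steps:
D(B, P) = 1/(36 + B)
D(80, -3*(-20))/((-6598/(-6458))) = 1/((36 + 80)*((-6598/(-6458)))) = 1/(116*((-6598*(-1/6458)))) = 1/(116*(3299/3229)) = (1/116)*(3229/3299) = 3229/382684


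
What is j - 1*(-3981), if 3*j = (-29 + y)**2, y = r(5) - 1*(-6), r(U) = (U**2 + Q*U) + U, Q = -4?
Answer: 12112/3 ≈ 4037.3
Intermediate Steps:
r(U) = U**2 - 3*U (r(U) = (U**2 - 4*U) + U = U**2 - 3*U)
y = 16 (y = 5*(-3 + 5) - 1*(-6) = 5*2 + 6 = 10 + 6 = 16)
j = 169/3 (j = (-29 + 16)**2/3 = (1/3)*(-13)**2 = (1/3)*169 = 169/3 ≈ 56.333)
j - 1*(-3981) = 169/3 - 1*(-3981) = 169/3 + 3981 = 12112/3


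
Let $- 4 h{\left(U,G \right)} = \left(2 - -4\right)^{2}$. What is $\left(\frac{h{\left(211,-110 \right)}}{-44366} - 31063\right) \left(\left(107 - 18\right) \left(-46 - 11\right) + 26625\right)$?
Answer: $- \frac{14850847944024}{22183} \approx -6.6947 \cdot 10^{8}$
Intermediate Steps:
$h{\left(U,G \right)} = -9$ ($h{\left(U,G \right)} = - \frac{\left(2 - -4\right)^{2}}{4} = - \frac{\left(2 + 4\right)^{2}}{4} = - \frac{6^{2}}{4} = \left(- \frac{1}{4}\right) 36 = -9$)
$\left(\frac{h{\left(211,-110 \right)}}{-44366} - 31063\right) \left(\left(107 - 18\right) \left(-46 - 11\right) + 26625\right) = \left(- \frac{9}{-44366} - 31063\right) \left(\left(107 - 18\right) \left(-46 - 11\right) + 26625\right) = \left(\left(-9\right) \left(- \frac{1}{44366}\right) - 31063\right) \left(89 \left(-46 - 11\right) + 26625\right) = \left(\frac{9}{44366} - 31063\right) \left(89 \left(-57\right) + 26625\right) = - \frac{1378141049 \left(-5073 + 26625\right)}{44366} = \left(- \frac{1378141049}{44366}\right) 21552 = - \frac{14850847944024}{22183}$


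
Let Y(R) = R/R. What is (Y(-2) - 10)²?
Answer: 81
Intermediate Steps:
Y(R) = 1
(Y(-2) - 10)² = (1 - 10)² = (-9)² = 81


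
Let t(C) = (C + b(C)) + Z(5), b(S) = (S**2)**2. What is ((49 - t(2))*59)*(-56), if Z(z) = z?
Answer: -85904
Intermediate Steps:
b(S) = S**4
t(C) = 5 + C + C**4 (t(C) = (C + C**4) + 5 = 5 + C + C**4)
((49 - t(2))*59)*(-56) = ((49 - (5 + 2 + 2**4))*59)*(-56) = ((49 - (5 + 2 + 16))*59)*(-56) = ((49 - 1*23)*59)*(-56) = ((49 - 23)*59)*(-56) = (26*59)*(-56) = 1534*(-56) = -85904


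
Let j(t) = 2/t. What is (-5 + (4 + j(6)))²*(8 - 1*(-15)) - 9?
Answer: 11/9 ≈ 1.2222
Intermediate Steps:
(-5 + (4 + j(6)))²*(8 - 1*(-15)) - 9 = (-5 + (4 + 2/6))²*(8 - 1*(-15)) - 9 = (-5 + (4 + 2*(⅙)))²*(8 + 15) - 9 = (-5 + (4 + ⅓))²*23 - 9 = (-5 + 13/3)²*23 - 9 = (-⅔)²*23 - 9 = (4/9)*23 - 9 = 92/9 - 9 = 11/9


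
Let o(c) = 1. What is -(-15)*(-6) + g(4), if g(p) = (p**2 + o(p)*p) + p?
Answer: -66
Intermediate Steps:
g(p) = p**2 + 2*p (g(p) = (p**2 + 1*p) + p = (p**2 + p) + p = (p + p**2) + p = p**2 + 2*p)
-(-15)*(-6) + g(4) = -(-15)*(-6) + 4*(2 + 4) = -3*30 + 4*6 = -90 + 24 = -66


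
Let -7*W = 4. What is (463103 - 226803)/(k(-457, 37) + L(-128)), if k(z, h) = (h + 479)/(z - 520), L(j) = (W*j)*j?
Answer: -404013925/16008071 ≈ -25.238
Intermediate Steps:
W = -4/7 (W = -⅐*4 = -4/7 ≈ -0.57143)
L(j) = -4*j²/7 (L(j) = (-4*j/7)*j = -4*j²/7)
k(z, h) = (479 + h)/(-520 + z)
(463103 - 226803)/(k(-457, 37) + L(-128)) = (463103 - 226803)/((479 + 37)/(-520 - 457) - 4/7*(-128)²) = 236300/(516/(-977) - 4/7*16384) = 236300/(-1/977*516 - 65536/7) = 236300/(-516/977 - 65536/7) = 236300/(-64032284/6839) = 236300*(-6839/64032284) = -404013925/16008071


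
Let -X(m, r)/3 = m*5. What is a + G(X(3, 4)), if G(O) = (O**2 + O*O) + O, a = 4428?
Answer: 8433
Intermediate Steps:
X(m, r) = -15*m (X(m, r) = -3*m*5 = -15*m)
G(O) = O + 2*O**2 (G(O) = (O**2 + O**2) + O = 2*O**2 + O = O + 2*O**2)
a + G(X(3, 4)) = 4428 + (-15*3)*(1 + 2*(-15*3)) = 4428 - 45*(1 + 2*(-45)) = 4428 - 45*(1 - 90) = 4428 - 45*(-89) = 4428 + 4005 = 8433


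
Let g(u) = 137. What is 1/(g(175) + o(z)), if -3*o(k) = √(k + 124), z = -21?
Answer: 1233/168818 + 3*√103/168818 ≈ 0.0074841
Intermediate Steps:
o(k) = -√(124 + k)/3 (o(k) = -√(k + 124)/3 = -√(124 + k)/3)
1/(g(175) + o(z)) = 1/(137 - √(124 - 21)/3) = 1/(137 - √103/3)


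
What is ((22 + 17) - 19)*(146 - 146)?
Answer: 0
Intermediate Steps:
((22 + 17) - 19)*(146 - 146) = (39 - 19)*0 = 20*0 = 0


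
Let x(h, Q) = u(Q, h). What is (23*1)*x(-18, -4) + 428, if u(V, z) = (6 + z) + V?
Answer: 60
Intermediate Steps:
u(V, z) = 6 + V + z
x(h, Q) = 6 + Q + h
(23*1)*x(-18, -4) + 428 = (23*1)*(6 - 4 - 18) + 428 = 23*(-16) + 428 = -368 + 428 = 60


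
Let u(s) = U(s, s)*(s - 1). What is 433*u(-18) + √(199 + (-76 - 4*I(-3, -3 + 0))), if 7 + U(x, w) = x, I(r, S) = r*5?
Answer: 205675 + √183 ≈ 2.0569e+5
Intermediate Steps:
I(r, S) = 5*r
U(x, w) = -7 + x
u(s) = (-1 + s)*(-7 + s) (u(s) = (-7 + s)*(s - 1) = (-7 + s)*(-1 + s) = (-1 + s)*(-7 + s))
433*u(-18) + √(199 + (-76 - 4*I(-3, -3 + 0))) = 433*((-1 - 18)*(-7 - 18)) + √(199 + (-76 - 4*5*(-3))) = 433*(-19*(-25)) + √(199 + (-76 - 4*(-15))) = 433*475 + √(199 + (-76 - 1*(-60))) = 205675 + √(199 + (-76 + 60)) = 205675 + √(199 - 16) = 205675 + √183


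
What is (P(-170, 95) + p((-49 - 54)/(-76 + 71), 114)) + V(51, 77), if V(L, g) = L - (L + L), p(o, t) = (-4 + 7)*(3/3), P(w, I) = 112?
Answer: 64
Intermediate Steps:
p(o, t) = 3 (p(o, t) = 3*(3*(⅓)) = 3*1 = 3)
V(L, g) = -L (V(L, g) = L - 2*L = -L)
(P(-170, 95) + p((-49 - 54)/(-76 + 71), 114)) + V(51, 77) = (112 + 3) - 1*51 = 115 - 51 = 64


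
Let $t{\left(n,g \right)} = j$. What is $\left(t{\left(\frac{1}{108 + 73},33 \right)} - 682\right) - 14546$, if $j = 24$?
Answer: $-15204$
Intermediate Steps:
$t{\left(n,g \right)} = 24$
$\left(t{\left(\frac{1}{108 + 73},33 \right)} - 682\right) - 14546 = \left(24 - 682\right) - 14546 = -658 - 14546 = -15204$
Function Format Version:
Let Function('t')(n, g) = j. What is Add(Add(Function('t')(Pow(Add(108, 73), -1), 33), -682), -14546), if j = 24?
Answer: -15204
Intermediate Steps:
Function('t')(n, g) = 24
Add(Add(Function('t')(Pow(Add(108, 73), -1), 33), -682), -14546) = Add(Add(24, -682), -14546) = Add(-658, -14546) = -15204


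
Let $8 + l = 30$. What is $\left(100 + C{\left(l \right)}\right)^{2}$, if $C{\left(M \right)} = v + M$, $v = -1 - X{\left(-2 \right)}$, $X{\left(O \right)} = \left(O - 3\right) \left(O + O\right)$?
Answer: $10201$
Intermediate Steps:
$l = 22$ ($l = -8 + 30 = 22$)
$X{\left(O \right)} = 2 O \left(-3 + O\right)$ ($X{\left(O \right)} = \left(-3 + O\right) 2 O = 2 O \left(-3 + O\right)$)
$v = -21$ ($v = -1 - 2 \left(-2\right) \left(-3 - 2\right) = -1 - 2 \left(-2\right) \left(-5\right) = -1 - 20 = -21$)
$C{\left(M \right)} = -21 + M$
$\left(100 + C{\left(l \right)}\right)^{2} = \left(100 + \left(-21 + 22\right)\right)^{2} = \left(100 + 1\right)^{2} = 101^{2} = 10201$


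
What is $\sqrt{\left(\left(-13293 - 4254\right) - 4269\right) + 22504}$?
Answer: $4 \sqrt{43} \approx 26.23$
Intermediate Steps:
$\sqrt{\left(\left(-13293 - 4254\right) - 4269\right) + 22504} = \sqrt{\left(-17547 - 4269\right) + 22504} = \sqrt{-21816 + 22504} = \sqrt{688} = 4 \sqrt{43}$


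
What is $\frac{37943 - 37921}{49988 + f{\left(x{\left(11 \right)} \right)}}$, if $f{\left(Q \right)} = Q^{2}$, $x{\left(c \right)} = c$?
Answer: $\frac{22}{50109} \approx 0.00043904$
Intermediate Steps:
$\frac{37943 - 37921}{49988 + f{\left(x{\left(11 \right)} \right)}} = \frac{37943 - 37921}{49988 + 11^{2}} = \frac{22}{49988 + 121} = \frac{22}{50109}$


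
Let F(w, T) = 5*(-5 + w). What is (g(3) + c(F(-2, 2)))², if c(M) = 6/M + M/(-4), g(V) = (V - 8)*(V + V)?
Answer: 8994001/19600 ≈ 458.88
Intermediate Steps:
F(w, T) = -25 + 5*w
g(V) = 2*V*(-8 + V) (g(V) = (-8 + V)*(2*V) = 2*V*(-8 + V))
c(M) = 6/M - M/4 (c(M) = 6/M + M*(-¼) = 6/M - M/4)
(g(3) + c(F(-2, 2)))² = (2*3*(-8 + 3) + (6/(-25 + 5*(-2)) - (-25 + 5*(-2))/4))² = (2*3*(-5) + (6/(-25 - 10) - (-25 - 10)/4))² = (-30 + (6/(-35) - ¼*(-35)))² = (-30 + (6*(-1/35) + 35/4))² = (-30 + (-6/35 + 35/4))² = (-30 + 1201/140)² = (-2999/140)² = 8994001/19600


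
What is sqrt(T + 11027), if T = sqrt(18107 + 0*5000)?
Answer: sqrt(11027 + sqrt(18107)) ≈ 105.65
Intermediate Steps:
T = sqrt(18107) (T = sqrt(18107 + 0) = sqrt(18107) ≈ 134.56)
sqrt(T + 11027) = sqrt(sqrt(18107) + 11027) = sqrt(11027 + sqrt(18107))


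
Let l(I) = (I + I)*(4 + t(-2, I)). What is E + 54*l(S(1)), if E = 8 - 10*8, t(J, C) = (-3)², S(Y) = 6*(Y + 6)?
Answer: 58896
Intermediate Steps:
S(Y) = 36 + 6*Y (S(Y) = 6*(6 + Y) = 36 + 6*Y)
t(J, C) = 9
E = -72 (E = 8 - 80 = -72)
l(I) = 26*I (l(I) = (I + I)*(4 + 9) = (2*I)*13 = 26*I)
E + 54*l(S(1)) = -72 + 54*(26*(36 + 6*1)) = -72 + 54*(26*(36 + 6)) = -72 + 54*(26*42) = -72 + 54*1092 = -72 + 58968 = 58896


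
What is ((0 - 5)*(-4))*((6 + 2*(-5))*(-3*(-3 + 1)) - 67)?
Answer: -1820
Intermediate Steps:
((0 - 5)*(-4))*((6 + 2*(-5))*(-3*(-3 + 1)) - 67) = (-5*(-4))*((6 - 10)*(-3*(-2)) - 67) = 20*(-4*6 - 67) = 20*(-24 - 67) = 20*(-91) = -1820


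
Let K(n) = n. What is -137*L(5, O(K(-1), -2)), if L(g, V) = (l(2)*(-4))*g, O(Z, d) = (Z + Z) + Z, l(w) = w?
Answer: 5480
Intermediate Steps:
O(Z, d) = 3*Z (O(Z, d) = 2*Z + Z = 3*Z)
L(g, V) = -8*g (L(g, V) = (2*(-4))*g = -8*g)
-137*L(5, O(K(-1), -2)) = -(-1096)*5 = -137*(-40) = 5480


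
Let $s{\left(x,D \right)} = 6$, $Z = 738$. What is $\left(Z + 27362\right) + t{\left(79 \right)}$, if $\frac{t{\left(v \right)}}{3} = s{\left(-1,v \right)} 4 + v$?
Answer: $28409$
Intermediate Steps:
$t{\left(v \right)} = 72 + 3 v$ ($t{\left(v \right)} = 3 \left(6 \cdot 4 + v\right) = 3 \left(24 + v\right) = 72 + 3 v$)
$\left(Z + 27362\right) + t{\left(79 \right)} = \left(738 + 27362\right) + \left(72 + 3 \cdot 79\right) = 28100 + \left(72 + 237\right) = 28100 + 309 = 28409$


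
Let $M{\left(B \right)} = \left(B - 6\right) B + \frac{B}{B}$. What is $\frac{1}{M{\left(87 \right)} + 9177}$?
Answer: $\frac{1}{16225} \approx 6.1633 \cdot 10^{-5}$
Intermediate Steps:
$M{\left(B \right)} = 1 + B \left(-6 + B\right)$ ($M{\left(B \right)} = \left(B - 6\right) B + 1 = \left(-6 + B\right) B + 1 = B \left(-6 + B\right) + 1 = 1 + B \left(-6 + B\right)$)
$\frac{1}{M{\left(87 \right)} + 9177} = \frac{1}{\left(1 + 87^{2} - 522\right) + 9177} = \frac{1}{\left(1 + 7569 - 522\right) + 9177} = \frac{1}{7048 + 9177} = \frac{1}{16225}$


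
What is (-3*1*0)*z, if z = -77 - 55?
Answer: 0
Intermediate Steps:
z = -132
(-3*1*0)*z = (-3*1*0)*(-132) = -3*0*(-132) = 0*(-132) = 0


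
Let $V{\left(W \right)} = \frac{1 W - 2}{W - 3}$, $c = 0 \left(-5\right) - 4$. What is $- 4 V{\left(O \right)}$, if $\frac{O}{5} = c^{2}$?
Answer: $- \frac{312}{77} \approx -4.0519$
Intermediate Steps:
$c = -4$ ($c = 0 - 4 = -4$)
$O = 80$ ($O = 5 \left(-4\right)^{2} = 5 \cdot 16 = 80$)
$V{\left(W \right)} = \frac{-2 + W}{-3 + W}$ ($V{\left(W \right)} = \frac{W - 2}{-3 + W} = \frac{-2 + W}{-3 + W}$)
$- 4 V{\left(O \right)} = - 4 \frac{-2 + 80}{-3 + 80} = - 4 \cdot \frac{1}{77} \cdot 78 = \left(-4\right) \frac{78}{77} = - \frac{312}{77}$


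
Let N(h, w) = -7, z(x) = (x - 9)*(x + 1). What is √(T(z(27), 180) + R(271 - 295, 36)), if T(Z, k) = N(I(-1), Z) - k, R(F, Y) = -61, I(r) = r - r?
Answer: 2*I*√62 ≈ 15.748*I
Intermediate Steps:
I(r) = 0
z(x) = (1 + x)*(-9 + x) (z(x) = (-9 + x)*(1 + x) = (1 + x)*(-9 + x))
T(Z, k) = -7 - k
√(T(z(27), 180) + R(271 - 295, 36)) = √((-7 - 1*180) - 61) = √((-7 - 180) - 61) = √(-187 - 61) = √(-248) = 2*I*√62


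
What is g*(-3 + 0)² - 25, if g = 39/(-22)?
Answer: -901/22 ≈ -40.955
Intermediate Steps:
g = -39/22 (g = 39*(-1/22) = -39/22 ≈ -1.7727)
g*(-3 + 0)² - 25 = -39*(-3 + 0)²/22 - 25 = -39/22*(-3)² - 25 = -39/22*9 - 25 = -351/22 - 25 = -901/22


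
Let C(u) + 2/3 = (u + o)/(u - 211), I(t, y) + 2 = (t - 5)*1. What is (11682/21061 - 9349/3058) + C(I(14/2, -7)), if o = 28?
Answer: -134612935217/40768072554 ≈ -3.3019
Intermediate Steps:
I(t, y) = -7 + t (I(t, y) = -2 + (t - 5)*1 = -2 + (-5 + t)*1 = -2 + (-5 + t) = -7 + t)
C(u) = -⅔ + (28 + u)/(-211 + u) (C(u) = -⅔ + (u + 28)/(u - 211) = -⅔ + (28 + u)/(-211 + u))
(11682/21061 - 9349/3058) + C(I(14/2, -7)) = (11682/21061 - 9349/3058) + (506 + (-7 + 14/2))/(3*(-211 + (-7 + 14/2))) = (11682*(1/21061) - 9349*1/3058) + (506 + (-7 + 14*(½)))/(3*(-211 + (-7 + 14*(½)))) = (11682/21061 - 9349/3058) + (506 + (-7 + 7))/(3*(-211 + (-7 + 7))) = -161175733/64404538 + (506 + 0)/(3*(-211 + 0)) = -161175733/64404538 + (⅓)*506/(-211) = -161175733/64404538 + (⅓)*(-1/211)*506 = -161175733/64404538 - 506/633 = -134612935217/40768072554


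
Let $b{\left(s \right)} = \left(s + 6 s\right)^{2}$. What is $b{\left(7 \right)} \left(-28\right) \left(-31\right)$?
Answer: $2084068$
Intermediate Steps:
$b{\left(s \right)} = 49 s^{2}$ ($b{\left(s \right)} = \left(7 s\right)^{2} = 49 s^{2}$)
$b{\left(7 \right)} \left(-28\right) \left(-31\right) = 49 \cdot 7^{2} \left(-28\right) \left(-31\right) = 49 \cdot 49 \left(-28\right) \left(-31\right) = 2401 \left(-28\right) \left(-31\right) = \left(-67228\right) \left(-31\right) = 2084068$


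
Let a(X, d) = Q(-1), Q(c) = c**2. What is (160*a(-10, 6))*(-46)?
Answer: -7360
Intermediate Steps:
a(X, d) = 1 (a(X, d) = (-1)**2 = 1)
(160*a(-10, 6))*(-46) = (160*1)*(-46) = 160*(-46) = -7360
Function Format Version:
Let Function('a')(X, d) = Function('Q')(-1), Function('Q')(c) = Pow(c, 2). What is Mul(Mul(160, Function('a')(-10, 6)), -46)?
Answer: -7360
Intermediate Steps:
Function('a')(X, d) = 1 (Function('a')(X, d) = Pow(-1, 2) = 1)
Mul(Mul(160, Function('a')(-10, 6)), -46) = Mul(Mul(160, 1), -46) = Mul(160, -46) = -7360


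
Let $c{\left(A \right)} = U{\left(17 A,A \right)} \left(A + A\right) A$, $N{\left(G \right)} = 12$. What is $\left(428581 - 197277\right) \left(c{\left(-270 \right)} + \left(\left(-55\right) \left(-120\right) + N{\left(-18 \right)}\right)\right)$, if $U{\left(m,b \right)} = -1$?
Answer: $-32194741152$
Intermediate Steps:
$c{\left(A \right)} = - 2 A^{2}$ ($c{\left(A \right)} = - (A + A) A = - 2 A A = - 2 A^{2}$)
$\left(428581 - 197277\right) \left(c{\left(-270 \right)} + \left(\left(-55\right) \left(-120\right) + N{\left(-18 \right)}\right)\right) = \left(428581 - 197277\right) \left(- 2 \left(-270\right)^{2} + \left(\left(-55\right) \left(-120\right) + 12\right)\right) = 231304 \left(\left(-2\right) 72900 + \left(6600 + 12\right)\right) = 231304 \left(-145800 + 6612\right) = 231304 \left(-139188\right) = -32194741152$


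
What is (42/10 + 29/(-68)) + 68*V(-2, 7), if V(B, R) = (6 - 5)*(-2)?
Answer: -44957/340 ≈ -132.23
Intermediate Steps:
V(B, R) = -2 (V(B, R) = 1*(-2) = -2)
(42/10 + 29/(-68)) + 68*V(-2, 7) = (42/10 + 29/(-68)) + 68*(-2) = (42*(1/10) + 29*(-1/68)) - 136 = (21/5 - 29/68) - 136 = 1283/340 - 136 = -44957/340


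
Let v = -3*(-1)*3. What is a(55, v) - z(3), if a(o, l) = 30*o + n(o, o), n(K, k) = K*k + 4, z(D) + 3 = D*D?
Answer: 4673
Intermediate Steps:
v = 9 (v = 3*3 = 9)
z(D) = -3 + D² (z(D) = -3 + D*D = -3 + D²)
n(K, k) = 4 + K*k
a(o, l) = 4 + o² + 30*o (a(o, l) = 30*o + (4 + o*o) = 30*o + (4 + o²) = 4 + o² + 30*o)
a(55, v) - z(3) = (4 + 55² + 30*55) - (-3 + 3²) = (4 + 3025 + 1650) - (-3 + 9) = 4679 - 1*6 = 4679 - 6 = 4673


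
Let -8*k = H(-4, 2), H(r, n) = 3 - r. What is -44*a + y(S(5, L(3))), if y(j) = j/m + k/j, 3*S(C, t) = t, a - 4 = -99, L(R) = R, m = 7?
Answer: 234039/56 ≈ 4179.3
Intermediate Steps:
a = -95 (a = 4 - 99 = -95)
S(C, t) = t/3
k = -7/8 (k = -(3 - 1*(-4))/8 = -(3 + 4)/8 = -⅛*7 = -7/8 ≈ -0.87500)
y(j) = -7/(8*j) + j/7 (y(j) = j/7 - 7/(8*j) = -7/(8*j) + j/7)
-44*a + y(S(5, L(3))) = -44*(-95) + (-7/(8*1) + ((⅓)*3)/7) = 4180 + (-7/8/1 + (⅐)*1) = 4180 + (-7/8*1 + ⅐) = 4180 + (-7/8 + ⅐) = 4180 - 41/56 = 234039/56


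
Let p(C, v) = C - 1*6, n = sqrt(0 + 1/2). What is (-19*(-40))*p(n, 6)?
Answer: -4560 + 380*sqrt(2) ≈ -4022.6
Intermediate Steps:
n = sqrt(2)/2 (n = sqrt(0 + 1/2) = sqrt(1/2) = sqrt(2)/2 ≈ 0.70711)
p(C, v) = -6 + C (p(C, v) = C - 6 = -6 + C)
(-19*(-40))*p(n, 6) = (-19*(-40))*(-6 + sqrt(2)/2) = 760*(-6 + sqrt(2)/2) = -4560 + 380*sqrt(2)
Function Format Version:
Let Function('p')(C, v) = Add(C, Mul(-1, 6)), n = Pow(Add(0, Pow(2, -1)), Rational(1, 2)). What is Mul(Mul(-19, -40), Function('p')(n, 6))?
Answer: Add(-4560, Mul(380, Pow(2, Rational(1, 2)))) ≈ -4022.6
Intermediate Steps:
n = Mul(Rational(1, 2), Pow(2, Rational(1, 2))) (n = Pow(Add(0, Rational(1, 2)), Rational(1, 2)) = Pow(Rational(1, 2), Rational(1, 2)) = Mul(Rational(1, 2), Pow(2, Rational(1, 2))) ≈ 0.70711)
Function('p')(C, v) = Add(-6, C) (Function('p')(C, v) = Add(C, -6) = Add(-6, C))
Mul(Mul(-19, -40), Function('p')(n, 6)) = Mul(Mul(-19, -40), Add(-6, Mul(Rational(1, 2), Pow(2, Rational(1, 2))))) = Mul(760, Add(-6, Mul(Rational(1, 2), Pow(2, Rational(1, 2))))) = Add(-4560, Mul(380, Pow(2, Rational(1, 2))))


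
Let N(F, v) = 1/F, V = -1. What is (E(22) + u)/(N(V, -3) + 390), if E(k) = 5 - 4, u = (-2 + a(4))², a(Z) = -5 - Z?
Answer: 122/389 ≈ 0.31362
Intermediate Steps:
u = 121 (u = (-2 + (-5 - 1*4))² = (-2 + (-5 - 4))² = (-2 - 9)² = (-11)² = 121)
E(k) = 1
(E(22) + u)/(N(V, -3) + 390) = (1 + 121)/(1/(-1) + 390) = 122/(-1 + 390) = 122/389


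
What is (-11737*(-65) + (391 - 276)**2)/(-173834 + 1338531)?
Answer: 776130/1164697 ≈ 0.66638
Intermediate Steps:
(-11737*(-65) + (391 - 276)**2)/(-173834 + 1338531) = (762905 + 115**2)/1164697 = (762905 + 13225)*(1/1164697) = 776130*(1/1164697) = 776130/1164697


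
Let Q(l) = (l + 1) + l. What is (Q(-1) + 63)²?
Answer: 3844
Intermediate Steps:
Q(l) = 1 + 2*l (Q(l) = (1 + l) + l = 1 + 2*l)
(Q(-1) + 63)² = ((1 + 2*(-1)) + 63)² = ((1 - 2) + 63)² = (-1 + 63)² = 62² = 3844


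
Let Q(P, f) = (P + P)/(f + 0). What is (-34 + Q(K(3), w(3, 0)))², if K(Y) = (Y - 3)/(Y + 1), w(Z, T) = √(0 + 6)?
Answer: 1156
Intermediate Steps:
w(Z, T) = √6
K(Y) = (-3 + Y)/(1 + Y)
Q(P, f) = 2*P/f (Q(P, f) = (2*P)/f = 2*P/f)
(-34 + Q(K(3), w(3, 0)))² = (-34 + 2*((-3 + 3)/(1 + 3))/(√6))² = (-34 + 2*(0/4)*(√6/6))² = (-34 + 2*((¼)*0)*(√6/6))² = (-34 + 2*0*(√6/6))² = (-34 + 0)² = (-34)² = 1156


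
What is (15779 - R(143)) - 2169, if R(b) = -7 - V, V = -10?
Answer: 13607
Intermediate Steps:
R(b) = 3 (R(b) = -7 - 1*(-10) = -7 + 10 = 3)
(15779 - R(143)) - 2169 = (15779 - 1*3) - 2169 = (15779 - 3) - 2169 = 15776 - 2169 = 13607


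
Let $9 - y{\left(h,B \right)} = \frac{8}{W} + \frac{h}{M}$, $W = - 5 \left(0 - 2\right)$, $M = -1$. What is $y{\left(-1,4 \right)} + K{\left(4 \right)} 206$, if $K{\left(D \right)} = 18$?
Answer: $\frac{18576}{5} \approx 3715.2$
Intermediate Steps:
$W = 10$ ($W = \left(-5\right) \left(-2\right) = 10$)
$y{\left(h,B \right)} = \frac{41}{5} + h$ ($y{\left(h,B \right)} = 9 - \left(\frac{8}{10} + \frac{h}{-1}\right) = 9 - \left(8 \cdot \frac{1}{10} + h \left(-1\right)\right) = 9 - \left(\frac{4}{5} - h\right) = 9 + \left(- \frac{4}{5} + h\right) = \frac{41}{5} + h$)
$y{\left(-1,4 \right)} + K{\left(4 \right)} 206 = \left(\frac{41}{5} - 1\right) + 18 \cdot 206 = \frac{36}{5} + 3708 = \frac{18576}{5}$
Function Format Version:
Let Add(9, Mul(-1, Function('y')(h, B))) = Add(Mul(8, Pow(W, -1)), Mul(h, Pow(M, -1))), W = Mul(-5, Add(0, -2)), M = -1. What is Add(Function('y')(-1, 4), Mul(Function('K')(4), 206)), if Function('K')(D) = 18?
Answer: Rational(18576, 5) ≈ 3715.2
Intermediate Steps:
W = 10 (W = Mul(-5, -2) = 10)
Function('y')(h, B) = Add(Rational(41, 5), h) (Function('y')(h, B) = Add(9, Mul(-1, Add(Mul(8, Pow(10, -1)), Mul(h, Pow(-1, -1))))) = Add(9, Mul(-1, Add(Mul(8, Rational(1, 10)), Mul(h, -1)))) = Add(9, Mul(-1, Add(Rational(4, 5), Mul(-1, h)))) = Add(9, Add(Rational(-4, 5), h)) = Add(Rational(41, 5), h))
Add(Function('y')(-1, 4), Mul(Function('K')(4), 206)) = Add(Add(Rational(41, 5), -1), Mul(18, 206)) = Add(Rational(36, 5), 3708) = Rational(18576, 5)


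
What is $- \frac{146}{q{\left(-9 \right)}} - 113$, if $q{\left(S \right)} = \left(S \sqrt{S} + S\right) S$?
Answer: $- \frac{45838}{405} + \frac{73 i}{135} \approx -113.18 + 0.54074 i$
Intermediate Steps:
$q{\left(S \right)} = S \left(S + S^{\frac{3}{2}}\right)$ ($q{\left(S \right)} = \left(S^{\frac{3}{2}} + S\right) S = \left(S + S^{\frac{3}{2}}\right) S = S \left(S + S^{\frac{3}{2}}\right)$)
$- \frac{146}{q{\left(-9 \right)}} - 113 = - \frac{146}{\left(-9\right)^{2} + \left(-9\right)^{\frac{5}{2}}} - 113 = - \frac{146}{81 + 243 i} - 113 = - 146 \frac{81 - 243 i}{65610} - 113 = - \frac{73 \left(81 - 243 i\right)}{32805} - 113 = -113 - \frac{73 \left(81 - 243 i\right)}{32805}$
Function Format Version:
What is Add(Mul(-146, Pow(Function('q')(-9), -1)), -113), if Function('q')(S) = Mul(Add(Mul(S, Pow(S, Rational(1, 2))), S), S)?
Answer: Add(Rational(-45838, 405), Mul(Rational(73, 135), I)) ≈ Add(-113.18, Mul(0.54074, I))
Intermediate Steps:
Function('q')(S) = Mul(S, Add(S, Pow(S, Rational(3, 2)))) (Function('q')(S) = Mul(Add(Pow(S, Rational(3, 2)), S), S) = Mul(Add(S, Pow(S, Rational(3, 2))), S) = Mul(S, Add(S, Pow(S, Rational(3, 2)))))
Add(Mul(-146, Pow(Function('q')(-9), -1)), -113) = Add(Mul(-146, Pow(Add(Pow(-9, 2), Pow(-9, Rational(5, 2))), -1)), -113) = Add(Mul(-146, Pow(Add(81, Mul(243, I)), -1)), -113) = Add(Mul(-146, Mul(Rational(1, 65610), Add(81, Mul(-243, I)))), -113) = Add(Mul(Rational(-73, 32805), Add(81, Mul(-243, I))), -113) = Add(-113, Mul(Rational(-73, 32805), Add(81, Mul(-243, I))))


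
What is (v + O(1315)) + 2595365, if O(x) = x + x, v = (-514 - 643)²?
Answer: 3936644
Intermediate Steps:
v = 1338649 (v = (-1157)² = 1338649)
O(x) = 2*x
(v + O(1315)) + 2595365 = (1338649 + 2*1315) + 2595365 = (1338649 + 2630) + 2595365 = 1341279 + 2595365 = 3936644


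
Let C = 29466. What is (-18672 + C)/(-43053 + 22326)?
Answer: -514/987 ≈ -0.52077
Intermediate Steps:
(-18672 + C)/(-43053 + 22326) = (-18672 + 29466)/(-43053 + 22326) = 10794/(-20727) = 10794*(-1/20727) = -514/987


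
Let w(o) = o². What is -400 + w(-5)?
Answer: -375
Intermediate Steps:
-400 + w(-5) = -400 + (-5)² = -400 + 25 = -375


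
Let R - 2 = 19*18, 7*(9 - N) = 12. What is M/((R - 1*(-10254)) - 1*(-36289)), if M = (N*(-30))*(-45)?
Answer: 22950/109403 ≈ 0.20977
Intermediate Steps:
N = 51/7 (N = 9 - ⅐*12 = 9 - 12/7 = 51/7 ≈ 7.2857)
R = 344 (R = 2 + 19*18 = 2 + 342 = 344)
M = 68850/7 (M = ((51/7)*(-30))*(-45) = -1530/7*(-45) = 68850/7 ≈ 9835.7)
M/((R - 1*(-10254)) - 1*(-36289)) = 68850/(7*((344 - 1*(-10254)) - 1*(-36289))) = 68850/(7*((344 + 10254) + 36289)) = 68850/(7*(10598 + 36289)) = (68850/7)/46887 = (68850/7)*(1/46887) = 22950/109403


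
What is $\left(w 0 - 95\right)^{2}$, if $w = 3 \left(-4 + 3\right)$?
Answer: $9025$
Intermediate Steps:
$w = -3$ ($w = 3 \left(-1\right) = -3$)
$\left(w 0 - 95\right)^{2} = \left(\left(-3\right) 0 - 95\right)^{2} = \left(0 - 95\right)^{2} = \left(-95\right)^{2} = 9025$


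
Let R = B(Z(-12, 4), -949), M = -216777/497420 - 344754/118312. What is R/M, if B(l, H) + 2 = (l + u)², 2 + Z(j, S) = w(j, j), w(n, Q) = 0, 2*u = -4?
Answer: -1170327515/280021101 ≈ -4.1794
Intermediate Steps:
u = -2 (u = (½)*(-4) = -2)
Z(j, S) = -2 (Z(j, S) = -2 + 0 = -2)
M = -560042202/167189645 (M = -216777*1/497420 - 344754*1/118312 = -19707/45220 - 172377/59156 = -560042202/167189645 ≈ -3.3497)
B(l, H) = -2 + (-2 + l)² (B(l, H) = -2 + (l - 2)² = -2 + (-2 + l)²)
R = 14 (R = -2 + (-2 - 2)² = -2 + (-4)² = -2 + 16 = 14)
R/M = 14/(-560042202/167189645) = 14*(-167189645/560042202) = -1170327515/280021101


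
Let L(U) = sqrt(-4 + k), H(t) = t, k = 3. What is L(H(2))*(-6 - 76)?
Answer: -82*I ≈ -82.0*I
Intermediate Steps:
L(U) = I (L(U) = sqrt(-4 + 3) = sqrt(-1) = I)
L(H(2))*(-6 - 76) = I*(-6 - 76) = I*(-82) = -82*I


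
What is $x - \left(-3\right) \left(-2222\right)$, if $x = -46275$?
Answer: $-52941$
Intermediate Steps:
$x - \left(-3\right) \left(-2222\right) = -46275 - \left(-3\right) \left(-2222\right) = -46275 - 6666 = -52941$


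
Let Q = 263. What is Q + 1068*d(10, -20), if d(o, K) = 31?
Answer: 33371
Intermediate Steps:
Q + 1068*d(10, -20) = 263 + 1068*31 = 263 + 33108 = 33371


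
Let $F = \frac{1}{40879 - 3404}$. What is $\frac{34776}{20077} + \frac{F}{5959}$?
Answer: $\frac{7765951165477}{4483465641425} \approx 1.7321$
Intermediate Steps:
$F = \frac{1}{37475} \approx 2.6684 \cdot 10^{-5}$
$\frac{34776}{20077} + \frac{F}{5959} = \frac{34776}{20077} + \frac{1}{37475 \cdot 5959} = 34776 \cdot \frac{1}{20077} + \frac{1}{37475} \cdot \frac{1}{5959} = \frac{34776}{20077} + \frac{1}{223313525} = \frac{7765951165477}{4483465641425}$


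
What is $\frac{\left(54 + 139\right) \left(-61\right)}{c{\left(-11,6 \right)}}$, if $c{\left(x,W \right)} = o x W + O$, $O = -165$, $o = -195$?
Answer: $- \frac{11773}{12705} \approx -0.92664$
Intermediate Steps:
$c{\left(x,W \right)} = -165 - 195 W x$ ($c{\left(x,W \right)} = - 195 x W - 165 = - 195 W x - 165 = -165 - 195 W x$)
$\frac{\left(54 + 139\right) \left(-61\right)}{c{\left(-11,6 \right)}} = \frac{\left(54 + 139\right) \left(-61\right)}{-165 - 1170 \left(-11\right)} = \frac{193 \left(-61\right)}{-165 + 12870} = - \frac{11773}{12705}$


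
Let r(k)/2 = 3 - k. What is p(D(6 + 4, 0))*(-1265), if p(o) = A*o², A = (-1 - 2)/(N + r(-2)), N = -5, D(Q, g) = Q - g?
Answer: 75900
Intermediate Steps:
r(k) = 6 - 2*k (r(k) = 2*(3 - k) = 6 - 2*k)
A = -⅗ (A = (-1 - 2)/(-5 + (6 - 2*(-2))) = -3/(-5 + (6 + 4)) = -3/(-5 + 10) = -3/5 = -3*⅕ = -⅗ ≈ -0.60000)
p(o) = -3*o²/5
p(D(6 + 4, 0))*(-1265) = -3*((6 + 4) - 1*0)²/5*(-1265) = -3*(10 + 0)²/5*(-1265) = -⅗*10²*(-1265) = -⅗*100*(-1265) = -60*(-1265) = 75900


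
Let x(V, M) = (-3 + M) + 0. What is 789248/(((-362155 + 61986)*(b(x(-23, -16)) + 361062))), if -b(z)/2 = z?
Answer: -197312/27097756475 ≈ -7.2815e-6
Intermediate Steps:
x(V, M) = -3 + M
b(z) = -2*z
789248/(((-362155 + 61986)*(b(x(-23, -16)) + 361062))) = 789248/(((-362155 + 61986)*(-2*(-3 - 16) + 361062))) = 789248/((-300169*(-2*(-19) + 361062))) = 789248/((-300169*(38 + 361062))) = 789248/((-300169*361100)) = 789248/(-108391025900) = 789248*(-1/108391025900) = -197312/27097756475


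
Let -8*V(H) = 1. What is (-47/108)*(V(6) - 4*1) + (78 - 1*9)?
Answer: 20389/288 ≈ 70.795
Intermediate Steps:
V(H) = -⅛ (V(H) = -⅛*1 = -⅛)
(-47/108)*(V(6) - 4*1) + (78 - 1*9) = (-47/108)*(-⅛ - 4*1) + (78 - 1*9) = (-47*1/108)*(-⅛ - 4) + (78 - 9) = -47/108*(-33/8) + 69 = 517/288 + 69 = 20389/288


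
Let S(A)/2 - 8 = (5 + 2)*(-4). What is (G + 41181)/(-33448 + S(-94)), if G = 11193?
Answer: -3741/2392 ≈ -1.5640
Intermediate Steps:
S(A) = -40 (S(A) = 16 + 2*((5 + 2)*(-4)) = 16 + 2*(7*(-4)) = 16 + 2*(-28) = 16 - 56 = -40)
(G + 41181)/(-33448 + S(-94)) = (11193 + 41181)/(-33448 - 40) = 52374/(-33488) = 52374*(-1/33488) = -3741/2392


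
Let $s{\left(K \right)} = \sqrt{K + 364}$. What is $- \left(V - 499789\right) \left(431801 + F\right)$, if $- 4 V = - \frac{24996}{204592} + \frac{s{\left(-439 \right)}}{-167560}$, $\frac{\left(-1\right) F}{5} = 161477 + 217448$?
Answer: $- \frac{18697235780285667}{25574} + \frac{182853 i \sqrt{3}}{16756} \approx -7.311 \cdot 10^{11} + 18.901 i$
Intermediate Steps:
$s{\left(K \right)} = \sqrt{364 + K}$
$F = -1894625$ ($F = - 5 \left(161477 + 217448\right) = \left(-5\right) 378925 = -1894625$)
$V = \frac{6249}{204592} + \frac{i \sqrt{3}}{134048}$ ($V = - \frac{- \frac{24996}{204592} + \frac{\sqrt{364 - 439}}{-167560}}{4} = - \frac{\left(-24996\right) \frac{1}{204592} + \sqrt{-75} \left(- \frac{1}{167560}\right)}{4} = - \frac{- \frac{6249}{51148} + 5 i \sqrt{3} \left(- \frac{1}{167560}\right)}{4} = - \frac{- \frac{6249}{51148} - \frac{i \sqrt{3}}{33512}}{4} = \frac{6249}{204592} + \frac{i \sqrt{3}}{134048} \approx 0.030544 + 1.2921 \cdot 10^{-5} i$)
$- \left(V - 499789\right) \left(431801 + F\right) = - \left(\left(\frac{6249}{204592} + \frac{i \sqrt{3}}{134048}\right) - 499789\right) \left(431801 - 1894625\right) = - \left(- \frac{102252824839}{204592} + \frac{i \sqrt{3}}{134048}\right) \left(-1462824\right) = - (\frac{18697235780285667}{25574} - \frac{182853 i \sqrt{3}}{16756}) = - \frac{18697235780285667}{25574} + \frac{182853 i \sqrt{3}}{16756}$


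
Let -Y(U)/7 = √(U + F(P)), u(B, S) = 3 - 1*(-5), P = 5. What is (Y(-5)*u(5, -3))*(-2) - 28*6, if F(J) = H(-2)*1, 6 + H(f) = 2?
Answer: -168 + 336*I ≈ -168.0 + 336.0*I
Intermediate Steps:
u(B, S) = 8 (u(B, S) = 3 + 5 = 8)
H(f) = -4 (H(f) = -6 + 2 = -4)
F(J) = -4 (F(J) = -4*1 = -4)
Y(U) = -7*√(-4 + U) (Y(U) = -7*√(U - 4) = -7*√(-4 + U))
(Y(-5)*u(5, -3))*(-2) - 28*6 = (-7*√(-4 - 5)*8)*(-2) - 28*6 = (-21*I*8)*(-2) - 168 = -168*I*(-2) - 168 = 336*I - 168 = -168 + 336*I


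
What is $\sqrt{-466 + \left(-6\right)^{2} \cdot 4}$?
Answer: $i \sqrt{322} \approx 17.944 i$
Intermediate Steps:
$\sqrt{-466 + \left(-6\right)^{2} \cdot 4} = \sqrt{-466 + 36 \cdot 4} = \sqrt{-466 + 144} = \sqrt{-322} = i \sqrt{322}$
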